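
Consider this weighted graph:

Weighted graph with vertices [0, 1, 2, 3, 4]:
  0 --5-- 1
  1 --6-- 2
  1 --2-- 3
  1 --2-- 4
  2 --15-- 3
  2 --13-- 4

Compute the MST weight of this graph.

Applying Kruskal's algorithm (sort edges by weight, add if no cycle):
  Add (1,3) w=2
  Add (1,4) w=2
  Add (0,1) w=5
  Add (1,2) w=6
  Skip (2,4) w=13 (creates cycle)
  Skip (2,3) w=15 (creates cycle)
MST weight = 15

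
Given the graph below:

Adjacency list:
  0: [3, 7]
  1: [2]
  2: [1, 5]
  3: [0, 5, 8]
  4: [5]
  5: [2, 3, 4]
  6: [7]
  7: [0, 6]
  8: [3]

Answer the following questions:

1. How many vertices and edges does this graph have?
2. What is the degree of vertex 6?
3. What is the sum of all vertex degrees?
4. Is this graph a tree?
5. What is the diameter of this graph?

Count: 9 vertices, 8 edges.
Vertex 6 has neighbors [7], degree = 1.
Handshaking lemma: 2 * 8 = 16.
A graph is a tree iff it is connected and has exactly n-1 edges. This graph is connected (all 9 vertices in one component) and has 9-1 = 8 edges. It is a tree.
Diameter (longest shortest path) = 6.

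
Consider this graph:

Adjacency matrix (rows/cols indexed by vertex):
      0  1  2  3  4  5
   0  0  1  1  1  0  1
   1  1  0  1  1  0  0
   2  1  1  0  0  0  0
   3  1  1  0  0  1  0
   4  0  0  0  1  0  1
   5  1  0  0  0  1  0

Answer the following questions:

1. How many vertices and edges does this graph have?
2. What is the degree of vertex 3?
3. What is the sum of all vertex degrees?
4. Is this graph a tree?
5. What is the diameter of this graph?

Count: 6 vertices, 8 edges.
Vertex 3 has neighbors [0, 1, 4], degree = 3.
Handshaking lemma: 2 * 8 = 16.
A tree on 6 vertices has 5 edges. This graph has 8 edges (3 extra). Not a tree.
Diameter (longest shortest path) = 3.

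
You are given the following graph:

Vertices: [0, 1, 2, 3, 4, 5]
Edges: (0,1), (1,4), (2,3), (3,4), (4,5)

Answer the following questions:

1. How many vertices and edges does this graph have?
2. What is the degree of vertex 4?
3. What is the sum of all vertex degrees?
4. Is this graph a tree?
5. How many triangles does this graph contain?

Count: 6 vertices, 5 edges.
Vertex 4 has neighbors [1, 3, 5], degree = 3.
Handshaking lemma: 2 * 5 = 10.
A graph is a tree iff it is connected and has exactly n-1 edges. This graph is connected (all 6 vertices in one component) and has 6-1 = 5 edges. It is a tree.
Number of triangles = 0.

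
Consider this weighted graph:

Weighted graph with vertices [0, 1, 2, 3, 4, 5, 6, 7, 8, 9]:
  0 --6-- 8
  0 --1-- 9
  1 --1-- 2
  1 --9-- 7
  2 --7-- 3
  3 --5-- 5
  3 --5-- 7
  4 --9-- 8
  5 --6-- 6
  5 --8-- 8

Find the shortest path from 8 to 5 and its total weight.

Using Dijkstra's algorithm from vertex 8:
Shortest path: 8 -> 5
Total weight: 8 = 8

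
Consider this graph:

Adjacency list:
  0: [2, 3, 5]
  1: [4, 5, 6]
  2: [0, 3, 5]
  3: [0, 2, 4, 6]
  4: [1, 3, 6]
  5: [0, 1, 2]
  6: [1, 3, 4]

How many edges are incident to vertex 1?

Vertex 1 has neighbors [4, 5, 6], so deg(1) = 3.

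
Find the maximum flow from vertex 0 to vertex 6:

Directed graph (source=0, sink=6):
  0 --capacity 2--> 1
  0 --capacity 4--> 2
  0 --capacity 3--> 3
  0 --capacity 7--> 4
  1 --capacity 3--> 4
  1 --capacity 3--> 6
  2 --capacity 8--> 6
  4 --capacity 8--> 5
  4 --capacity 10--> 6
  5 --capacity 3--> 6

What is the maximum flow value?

Computing max flow:
  Flow on (0->1): 2/2
  Flow on (0->2): 4/4
  Flow on (0->4): 7/7
  Flow on (1->6): 2/3
  Flow on (2->6): 4/8
  Flow on (4->6): 7/10
Maximum flow = 13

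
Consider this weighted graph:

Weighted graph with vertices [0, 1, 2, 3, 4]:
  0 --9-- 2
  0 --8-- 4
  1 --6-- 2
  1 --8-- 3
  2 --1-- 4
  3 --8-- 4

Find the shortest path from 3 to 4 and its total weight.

Using Dijkstra's algorithm from vertex 3:
Shortest path: 3 -> 4
Total weight: 8 = 8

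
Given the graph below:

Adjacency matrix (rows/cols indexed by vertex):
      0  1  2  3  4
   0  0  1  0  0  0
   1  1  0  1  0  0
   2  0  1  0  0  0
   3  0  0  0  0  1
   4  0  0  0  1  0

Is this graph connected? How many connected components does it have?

Checking connectivity: the graph has 2 connected component(s).
Components: [[0, 1, 2], [3, 4]]. The graph is NOT connected.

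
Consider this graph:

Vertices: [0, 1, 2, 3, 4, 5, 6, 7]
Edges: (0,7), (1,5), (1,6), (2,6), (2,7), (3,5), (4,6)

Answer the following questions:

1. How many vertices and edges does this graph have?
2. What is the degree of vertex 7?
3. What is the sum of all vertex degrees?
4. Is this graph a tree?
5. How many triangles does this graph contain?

Count: 8 vertices, 7 edges.
Vertex 7 has neighbors [0, 2], degree = 2.
Handshaking lemma: 2 * 7 = 14.
A graph is a tree iff it is connected and has exactly n-1 edges. This graph is connected (all 8 vertices in one component) and has 8-1 = 7 edges. It is a tree.
Number of triangles = 0.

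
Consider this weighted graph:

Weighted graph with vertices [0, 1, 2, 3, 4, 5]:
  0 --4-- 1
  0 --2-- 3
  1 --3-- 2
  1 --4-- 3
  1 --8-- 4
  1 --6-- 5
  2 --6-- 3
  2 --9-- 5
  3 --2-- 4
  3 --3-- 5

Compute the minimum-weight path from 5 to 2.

Using Dijkstra's algorithm from vertex 5:
Shortest path: 5 -> 2
Total weight: 9 = 9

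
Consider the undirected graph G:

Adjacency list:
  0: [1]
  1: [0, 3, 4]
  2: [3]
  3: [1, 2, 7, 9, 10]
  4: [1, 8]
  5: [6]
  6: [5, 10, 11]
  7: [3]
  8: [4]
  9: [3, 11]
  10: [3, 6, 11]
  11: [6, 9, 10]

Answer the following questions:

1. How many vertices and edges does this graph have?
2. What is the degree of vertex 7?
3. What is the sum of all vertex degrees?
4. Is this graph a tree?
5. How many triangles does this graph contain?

Count: 12 vertices, 13 edges.
Vertex 7 has neighbors [3], degree = 1.
Handshaking lemma: 2 * 13 = 26.
A tree on 12 vertices has 11 edges. This graph has 13 edges (2 extra). Not a tree.
Number of triangles = 1.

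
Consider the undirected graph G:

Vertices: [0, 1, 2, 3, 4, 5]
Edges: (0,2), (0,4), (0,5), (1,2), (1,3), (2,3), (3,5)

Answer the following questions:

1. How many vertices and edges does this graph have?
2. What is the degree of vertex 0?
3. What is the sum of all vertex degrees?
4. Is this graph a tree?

Count: 6 vertices, 7 edges.
Vertex 0 has neighbors [2, 4, 5], degree = 3.
Handshaking lemma: 2 * 7 = 14.
A tree on 6 vertices has 5 edges. This graph has 7 edges (2 extra). Not a tree.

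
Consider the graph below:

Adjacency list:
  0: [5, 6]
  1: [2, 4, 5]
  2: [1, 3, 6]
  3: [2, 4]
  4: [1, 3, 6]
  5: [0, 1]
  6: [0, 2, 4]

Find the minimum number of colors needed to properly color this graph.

The graph has a maximum clique of size 2 (lower bound on chromatic number).
A valid 3-coloring: {0: 1, 1: 0, 2: 1, 3: 0, 4: 1, 5: 2, 6: 0}.
No proper 2-coloring exists (verified by exhaustive search).
Chromatic number = 3.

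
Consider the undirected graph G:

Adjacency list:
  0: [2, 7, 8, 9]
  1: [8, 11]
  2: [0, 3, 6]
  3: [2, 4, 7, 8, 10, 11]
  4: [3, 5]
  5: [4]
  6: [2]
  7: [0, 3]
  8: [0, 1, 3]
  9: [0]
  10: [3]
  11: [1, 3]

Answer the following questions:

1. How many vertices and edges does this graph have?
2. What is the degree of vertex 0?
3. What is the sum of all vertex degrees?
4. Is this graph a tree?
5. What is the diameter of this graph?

Count: 12 vertices, 14 edges.
Vertex 0 has neighbors [2, 7, 8, 9], degree = 4.
Handshaking lemma: 2 * 14 = 28.
A tree on 12 vertices has 11 edges. This graph has 14 edges (3 extra). Not a tree.
Diameter (longest shortest path) = 5.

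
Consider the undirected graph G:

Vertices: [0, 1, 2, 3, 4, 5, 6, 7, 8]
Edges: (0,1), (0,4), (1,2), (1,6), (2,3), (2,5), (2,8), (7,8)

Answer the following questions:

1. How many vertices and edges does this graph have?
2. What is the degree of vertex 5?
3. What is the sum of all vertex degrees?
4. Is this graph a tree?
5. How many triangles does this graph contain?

Count: 9 vertices, 8 edges.
Vertex 5 has neighbors [2], degree = 1.
Handshaking lemma: 2 * 8 = 16.
A graph is a tree iff it is connected and has exactly n-1 edges. This graph is connected (all 9 vertices in one component) and has 9-1 = 8 edges. It is a tree.
Number of triangles = 0.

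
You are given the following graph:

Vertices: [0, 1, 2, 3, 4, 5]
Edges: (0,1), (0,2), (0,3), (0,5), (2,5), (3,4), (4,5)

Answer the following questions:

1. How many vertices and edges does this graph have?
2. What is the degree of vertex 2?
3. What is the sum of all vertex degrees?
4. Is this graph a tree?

Count: 6 vertices, 7 edges.
Vertex 2 has neighbors [0, 5], degree = 2.
Handshaking lemma: 2 * 7 = 14.
A tree on 6 vertices has 5 edges. This graph has 7 edges (2 extra). Not a tree.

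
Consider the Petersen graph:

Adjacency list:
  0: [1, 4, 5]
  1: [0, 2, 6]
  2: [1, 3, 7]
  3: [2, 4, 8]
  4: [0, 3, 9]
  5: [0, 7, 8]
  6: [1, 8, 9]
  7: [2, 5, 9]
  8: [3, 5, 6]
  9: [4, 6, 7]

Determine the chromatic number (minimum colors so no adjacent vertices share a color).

The Petersen graph contains odd cycles (e.g. the outer 5-cycle), so chi >= 3.
A proper 3-coloring exists (it is a well-known 3-chromatic graph).
Chromatic number = 3.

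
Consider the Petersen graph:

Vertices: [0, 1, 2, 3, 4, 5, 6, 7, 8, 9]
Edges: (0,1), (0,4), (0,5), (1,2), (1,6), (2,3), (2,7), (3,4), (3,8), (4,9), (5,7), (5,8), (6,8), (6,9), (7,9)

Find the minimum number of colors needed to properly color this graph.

The Petersen graph contains odd cycles (e.g. the outer 5-cycle), so chi >= 3.
A proper 3-coloring exists (it is a well-known 3-chromatic graph).
Chromatic number = 3.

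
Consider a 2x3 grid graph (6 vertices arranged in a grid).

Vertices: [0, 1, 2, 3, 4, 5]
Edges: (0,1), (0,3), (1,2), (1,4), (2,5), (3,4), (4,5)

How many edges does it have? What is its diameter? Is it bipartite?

A 2x3 grid has 3 vertical edges and 4 horizontal edges.
Total edges = 3 + 4 = 7.
Diameter = (2-1) + (3-1) = 3 (corner to opposite corner).
Grid graphs are bipartite (checkerboard coloring).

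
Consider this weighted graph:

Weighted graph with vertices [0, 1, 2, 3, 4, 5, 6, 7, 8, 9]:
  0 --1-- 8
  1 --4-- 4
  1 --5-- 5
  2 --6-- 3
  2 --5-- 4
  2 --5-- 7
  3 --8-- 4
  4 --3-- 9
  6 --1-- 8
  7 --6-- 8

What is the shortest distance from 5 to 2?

Using Dijkstra's algorithm from vertex 5:
Shortest path: 5 -> 1 -> 4 -> 2
Total weight: 5 + 4 + 5 = 14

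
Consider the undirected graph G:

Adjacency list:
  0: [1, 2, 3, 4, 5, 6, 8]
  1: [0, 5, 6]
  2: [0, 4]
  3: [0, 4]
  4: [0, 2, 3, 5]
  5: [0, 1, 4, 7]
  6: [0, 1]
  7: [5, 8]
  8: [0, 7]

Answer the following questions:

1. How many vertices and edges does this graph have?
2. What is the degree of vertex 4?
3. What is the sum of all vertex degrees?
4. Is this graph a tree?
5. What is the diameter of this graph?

Count: 9 vertices, 14 edges.
Vertex 4 has neighbors [0, 2, 3, 5], degree = 4.
Handshaking lemma: 2 * 14 = 28.
A tree on 9 vertices has 8 edges. This graph has 14 edges (6 extra). Not a tree.
Diameter (longest shortest path) = 3.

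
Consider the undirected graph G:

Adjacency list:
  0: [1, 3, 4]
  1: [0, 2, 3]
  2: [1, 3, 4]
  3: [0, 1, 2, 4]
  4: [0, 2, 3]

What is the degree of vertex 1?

Vertex 1 has neighbors [0, 2, 3], so deg(1) = 3.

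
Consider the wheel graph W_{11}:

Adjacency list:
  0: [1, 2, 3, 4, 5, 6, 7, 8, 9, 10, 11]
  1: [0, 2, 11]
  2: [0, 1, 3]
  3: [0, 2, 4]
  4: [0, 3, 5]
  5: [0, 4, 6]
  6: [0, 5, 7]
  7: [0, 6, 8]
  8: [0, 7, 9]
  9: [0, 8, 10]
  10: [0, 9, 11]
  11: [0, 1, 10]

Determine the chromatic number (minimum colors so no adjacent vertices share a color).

W_{11} = C_{11} plus a hub adjacent to every cycle vertex.
The outer cycle needs 3 colors (odd cycle); the hub is adjacent to all of them so needs a fresh color.
Chromatic number = 3 + 1 = 4.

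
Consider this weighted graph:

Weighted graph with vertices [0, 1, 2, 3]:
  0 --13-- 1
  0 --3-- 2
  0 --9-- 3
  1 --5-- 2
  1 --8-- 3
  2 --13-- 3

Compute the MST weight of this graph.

Applying Kruskal's algorithm (sort edges by weight, add if no cycle):
  Add (0,2) w=3
  Add (1,2) w=5
  Add (1,3) w=8
  Skip (0,3) w=9 (creates cycle)
  Skip (0,1) w=13 (creates cycle)
  Skip (2,3) w=13 (creates cycle)
MST weight = 16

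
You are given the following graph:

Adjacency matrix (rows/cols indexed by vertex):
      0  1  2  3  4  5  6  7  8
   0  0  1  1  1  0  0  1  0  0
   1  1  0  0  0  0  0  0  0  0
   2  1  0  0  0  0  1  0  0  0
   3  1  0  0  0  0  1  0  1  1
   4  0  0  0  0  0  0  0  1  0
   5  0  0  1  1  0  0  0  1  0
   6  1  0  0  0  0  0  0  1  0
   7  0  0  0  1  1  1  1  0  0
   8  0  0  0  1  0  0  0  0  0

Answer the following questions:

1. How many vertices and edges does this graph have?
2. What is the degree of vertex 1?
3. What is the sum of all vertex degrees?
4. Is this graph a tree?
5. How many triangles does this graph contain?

Count: 9 vertices, 11 edges.
Vertex 1 has neighbors [0], degree = 1.
Handshaking lemma: 2 * 11 = 22.
A tree on 9 vertices has 8 edges. This graph has 11 edges (3 extra). Not a tree.
Number of triangles = 1.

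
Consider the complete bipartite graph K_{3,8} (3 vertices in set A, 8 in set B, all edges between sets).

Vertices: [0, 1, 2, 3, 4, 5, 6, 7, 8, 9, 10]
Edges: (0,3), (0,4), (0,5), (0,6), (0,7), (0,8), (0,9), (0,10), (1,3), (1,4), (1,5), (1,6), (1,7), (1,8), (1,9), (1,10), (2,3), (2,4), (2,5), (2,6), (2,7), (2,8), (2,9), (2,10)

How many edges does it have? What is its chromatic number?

K_{3,8} has 3 * 8 = 24 edges.
Bipartite graphs have chromatic number 2 (color each partition differently).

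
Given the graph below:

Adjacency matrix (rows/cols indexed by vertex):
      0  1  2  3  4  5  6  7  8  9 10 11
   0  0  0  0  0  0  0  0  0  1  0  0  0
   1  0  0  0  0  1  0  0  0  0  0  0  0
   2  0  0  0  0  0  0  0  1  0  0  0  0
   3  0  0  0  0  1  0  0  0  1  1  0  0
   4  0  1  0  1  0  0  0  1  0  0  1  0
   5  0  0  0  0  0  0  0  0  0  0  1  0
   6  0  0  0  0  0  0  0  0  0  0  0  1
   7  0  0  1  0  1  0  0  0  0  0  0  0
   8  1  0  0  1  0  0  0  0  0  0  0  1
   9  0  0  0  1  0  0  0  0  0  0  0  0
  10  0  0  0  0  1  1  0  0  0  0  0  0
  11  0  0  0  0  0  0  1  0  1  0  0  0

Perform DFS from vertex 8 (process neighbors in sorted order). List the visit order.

DFS from vertex 8 (neighbors processed in ascending order):
Visit order: 8, 0, 3, 4, 1, 7, 2, 10, 5, 9, 11, 6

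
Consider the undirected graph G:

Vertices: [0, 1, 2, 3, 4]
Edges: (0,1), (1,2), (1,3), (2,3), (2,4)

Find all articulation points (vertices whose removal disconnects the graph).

An articulation point is a vertex whose removal disconnects the graph.
Articulation points: [1, 2]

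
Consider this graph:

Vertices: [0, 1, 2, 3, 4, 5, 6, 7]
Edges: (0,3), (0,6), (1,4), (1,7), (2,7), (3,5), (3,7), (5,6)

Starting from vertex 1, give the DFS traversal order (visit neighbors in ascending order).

DFS from vertex 1 (neighbors processed in ascending order):
Visit order: 1, 4, 7, 2, 3, 0, 6, 5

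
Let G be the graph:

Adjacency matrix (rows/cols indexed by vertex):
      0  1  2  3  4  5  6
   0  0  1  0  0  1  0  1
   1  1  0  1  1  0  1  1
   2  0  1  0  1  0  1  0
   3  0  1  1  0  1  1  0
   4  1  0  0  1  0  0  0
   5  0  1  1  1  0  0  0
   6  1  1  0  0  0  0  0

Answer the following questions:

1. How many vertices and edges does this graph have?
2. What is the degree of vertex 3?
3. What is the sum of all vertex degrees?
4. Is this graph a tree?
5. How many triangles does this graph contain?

Count: 7 vertices, 11 edges.
Vertex 3 has neighbors [1, 2, 4, 5], degree = 4.
Handshaking lemma: 2 * 11 = 22.
A tree on 7 vertices has 6 edges. This graph has 11 edges (5 extra). Not a tree.
Number of triangles = 5.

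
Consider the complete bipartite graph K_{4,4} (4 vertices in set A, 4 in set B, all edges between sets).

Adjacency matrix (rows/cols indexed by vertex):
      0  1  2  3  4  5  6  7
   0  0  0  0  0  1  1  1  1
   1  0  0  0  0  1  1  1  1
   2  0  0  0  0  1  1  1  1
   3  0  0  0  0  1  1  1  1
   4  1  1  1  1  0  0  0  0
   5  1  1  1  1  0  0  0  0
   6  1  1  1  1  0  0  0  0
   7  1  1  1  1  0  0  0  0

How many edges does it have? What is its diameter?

K_{4,4} has 4 * 4 = 16 edges.
Any vertex reaches any opposite-side vertex in 1 step; same-side vertices reach in 2 steps via any opposite-side vertex.
Diameter = 2.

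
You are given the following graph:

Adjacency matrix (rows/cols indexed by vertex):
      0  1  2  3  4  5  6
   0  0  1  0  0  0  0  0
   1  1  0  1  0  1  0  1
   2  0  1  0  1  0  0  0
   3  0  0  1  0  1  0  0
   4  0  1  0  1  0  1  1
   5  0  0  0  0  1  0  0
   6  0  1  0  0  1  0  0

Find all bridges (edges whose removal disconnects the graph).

A bridge is an edge whose removal increases the number of connected components.
Bridges found: (0,1), (4,5)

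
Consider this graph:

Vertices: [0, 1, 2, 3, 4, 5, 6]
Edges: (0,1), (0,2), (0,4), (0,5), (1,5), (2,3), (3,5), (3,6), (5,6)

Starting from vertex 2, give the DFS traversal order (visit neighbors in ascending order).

DFS from vertex 2 (neighbors processed in ascending order):
Visit order: 2, 0, 1, 5, 3, 6, 4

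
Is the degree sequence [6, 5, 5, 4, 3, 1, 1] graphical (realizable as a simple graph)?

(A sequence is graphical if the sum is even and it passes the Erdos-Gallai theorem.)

Sum of degrees = 25. Sum is odd, so the sequence is NOT graphical.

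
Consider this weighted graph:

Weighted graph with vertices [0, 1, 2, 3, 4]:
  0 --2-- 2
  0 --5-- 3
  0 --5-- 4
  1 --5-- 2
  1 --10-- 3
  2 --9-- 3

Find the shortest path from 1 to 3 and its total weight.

Using Dijkstra's algorithm from vertex 1:
Shortest path: 1 -> 3
Total weight: 10 = 10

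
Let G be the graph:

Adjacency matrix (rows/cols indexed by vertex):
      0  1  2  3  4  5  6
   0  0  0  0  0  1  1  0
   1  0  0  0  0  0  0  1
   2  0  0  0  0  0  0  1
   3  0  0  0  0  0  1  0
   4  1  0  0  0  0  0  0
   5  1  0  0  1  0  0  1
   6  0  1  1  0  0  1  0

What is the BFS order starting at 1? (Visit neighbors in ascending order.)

BFS from vertex 1 (neighbors processed in ascending order):
Visit order: 1, 6, 2, 5, 0, 3, 4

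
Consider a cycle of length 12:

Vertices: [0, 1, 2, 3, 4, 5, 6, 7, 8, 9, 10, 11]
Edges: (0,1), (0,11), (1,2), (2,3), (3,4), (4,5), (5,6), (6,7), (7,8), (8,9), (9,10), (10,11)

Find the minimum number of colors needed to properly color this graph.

This is an even cycle (C_12). Even cycles are bipartite.
Chromatic number = 2.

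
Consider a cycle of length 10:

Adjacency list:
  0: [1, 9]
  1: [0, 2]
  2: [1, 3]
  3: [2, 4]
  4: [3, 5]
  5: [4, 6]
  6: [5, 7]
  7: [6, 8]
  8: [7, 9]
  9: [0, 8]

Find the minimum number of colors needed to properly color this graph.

This is an even cycle (C_10). Even cycles are bipartite.
Chromatic number = 2.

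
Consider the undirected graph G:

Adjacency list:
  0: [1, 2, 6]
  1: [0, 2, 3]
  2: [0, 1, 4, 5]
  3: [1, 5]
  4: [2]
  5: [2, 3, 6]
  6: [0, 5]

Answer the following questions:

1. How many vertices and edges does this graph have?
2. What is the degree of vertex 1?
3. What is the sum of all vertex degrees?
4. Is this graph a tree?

Count: 7 vertices, 9 edges.
Vertex 1 has neighbors [0, 2, 3], degree = 3.
Handshaking lemma: 2 * 9 = 18.
A tree on 7 vertices has 6 edges. This graph has 9 edges (3 extra). Not a tree.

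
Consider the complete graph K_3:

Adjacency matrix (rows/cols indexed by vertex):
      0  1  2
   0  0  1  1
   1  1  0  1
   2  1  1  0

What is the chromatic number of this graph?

In K_3, every vertex is adjacent to every other vertex.
Each vertex needs a unique color.
Chromatic number = 3.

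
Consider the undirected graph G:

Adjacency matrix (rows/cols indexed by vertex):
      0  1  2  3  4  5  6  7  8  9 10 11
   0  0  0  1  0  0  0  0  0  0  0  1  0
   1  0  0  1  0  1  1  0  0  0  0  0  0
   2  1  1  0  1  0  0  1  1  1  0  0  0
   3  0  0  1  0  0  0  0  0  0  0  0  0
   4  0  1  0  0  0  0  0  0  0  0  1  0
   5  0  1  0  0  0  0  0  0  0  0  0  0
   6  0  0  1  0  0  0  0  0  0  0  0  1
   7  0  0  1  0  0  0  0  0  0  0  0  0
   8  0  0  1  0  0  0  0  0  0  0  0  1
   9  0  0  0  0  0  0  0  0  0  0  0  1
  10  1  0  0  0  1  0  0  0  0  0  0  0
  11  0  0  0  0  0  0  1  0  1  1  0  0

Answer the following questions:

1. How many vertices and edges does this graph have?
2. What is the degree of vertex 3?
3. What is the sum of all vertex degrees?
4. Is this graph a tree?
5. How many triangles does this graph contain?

Count: 12 vertices, 13 edges.
Vertex 3 has neighbors [2], degree = 1.
Handshaking lemma: 2 * 13 = 26.
A tree on 12 vertices has 11 edges. This graph has 13 edges (2 extra). Not a tree.
Number of triangles = 0.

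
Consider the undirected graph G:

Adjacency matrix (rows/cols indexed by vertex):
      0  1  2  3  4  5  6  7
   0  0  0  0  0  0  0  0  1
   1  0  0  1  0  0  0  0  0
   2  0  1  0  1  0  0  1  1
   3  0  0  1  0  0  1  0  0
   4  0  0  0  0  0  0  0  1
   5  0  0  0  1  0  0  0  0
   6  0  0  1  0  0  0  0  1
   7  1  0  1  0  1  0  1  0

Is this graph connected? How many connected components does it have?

Checking connectivity: the graph has 1 connected component(s).
All vertices are reachable from each other. The graph IS connected.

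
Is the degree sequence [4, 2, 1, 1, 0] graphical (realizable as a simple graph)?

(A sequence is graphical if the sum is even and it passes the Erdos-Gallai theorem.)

Sum of degrees = 8. Sum is even but fails Erdos-Gallai. The sequence is NOT graphical.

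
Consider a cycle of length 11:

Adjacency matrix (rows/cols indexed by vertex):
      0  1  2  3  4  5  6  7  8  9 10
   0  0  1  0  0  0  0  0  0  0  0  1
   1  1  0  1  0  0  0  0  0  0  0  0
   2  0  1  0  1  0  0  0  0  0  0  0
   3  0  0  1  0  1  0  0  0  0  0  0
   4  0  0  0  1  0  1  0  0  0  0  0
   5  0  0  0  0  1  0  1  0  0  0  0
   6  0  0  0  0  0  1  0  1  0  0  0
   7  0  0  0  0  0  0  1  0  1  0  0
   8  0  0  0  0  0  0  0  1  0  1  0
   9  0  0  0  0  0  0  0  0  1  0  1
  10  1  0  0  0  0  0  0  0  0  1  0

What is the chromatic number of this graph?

This is an odd cycle (C_11). Odd cycles are not bipartite (any 2-coloring forces two adjacent vertices to match), and 3 colors suffice.
Chromatic number = 3.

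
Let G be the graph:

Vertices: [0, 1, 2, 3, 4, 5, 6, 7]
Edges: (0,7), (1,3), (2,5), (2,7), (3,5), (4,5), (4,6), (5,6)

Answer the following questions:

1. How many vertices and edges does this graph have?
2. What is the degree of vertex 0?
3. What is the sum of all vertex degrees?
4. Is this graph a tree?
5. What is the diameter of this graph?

Count: 8 vertices, 8 edges.
Vertex 0 has neighbors [7], degree = 1.
Handshaking lemma: 2 * 8 = 16.
A tree on 8 vertices has 7 edges. This graph has 8 edges (1 extra). Not a tree.
Diameter (longest shortest path) = 5.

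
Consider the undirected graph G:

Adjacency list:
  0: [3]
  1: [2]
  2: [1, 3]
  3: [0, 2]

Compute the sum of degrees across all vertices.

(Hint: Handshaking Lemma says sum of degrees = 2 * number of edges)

Count edges: 3 edges.
By Handshaking Lemma: sum of degrees = 2 * 3 = 6.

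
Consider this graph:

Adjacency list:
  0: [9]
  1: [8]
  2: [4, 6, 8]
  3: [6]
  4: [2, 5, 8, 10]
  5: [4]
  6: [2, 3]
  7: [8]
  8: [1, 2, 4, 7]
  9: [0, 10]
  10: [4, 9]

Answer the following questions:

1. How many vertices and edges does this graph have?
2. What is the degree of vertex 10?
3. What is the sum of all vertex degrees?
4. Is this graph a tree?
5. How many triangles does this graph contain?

Count: 11 vertices, 11 edges.
Vertex 10 has neighbors [4, 9], degree = 2.
Handshaking lemma: 2 * 11 = 22.
A tree on 11 vertices has 10 edges. This graph has 11 edges (1 extra). Not a tree.
Number of triangles = 1.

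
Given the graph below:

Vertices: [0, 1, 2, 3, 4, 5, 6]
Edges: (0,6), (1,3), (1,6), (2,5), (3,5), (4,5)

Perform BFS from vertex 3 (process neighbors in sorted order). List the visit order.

BFS from vertex 3 (neighbors processed in ascending order):
Visit order: 3, 1, 5, 6, 2, 4, 0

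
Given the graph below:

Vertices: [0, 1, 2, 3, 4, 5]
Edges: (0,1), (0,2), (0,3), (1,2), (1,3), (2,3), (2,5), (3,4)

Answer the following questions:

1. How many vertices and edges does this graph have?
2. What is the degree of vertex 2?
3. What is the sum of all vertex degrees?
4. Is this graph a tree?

Count: 6 vertices, 8 edges.
Vertex 2 has neighbors [0, 1, 3, 5], degree = 4.
Handshaking lemma: 2 * 8 = 16.
A tree on 6 vertices has 5 edges. This graph has 8 edges (3 extra). Not a tree.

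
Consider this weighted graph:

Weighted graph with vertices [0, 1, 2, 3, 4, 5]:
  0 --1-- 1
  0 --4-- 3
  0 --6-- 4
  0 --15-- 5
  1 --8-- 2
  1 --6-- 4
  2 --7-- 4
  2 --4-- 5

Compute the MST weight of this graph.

Applying Kruskal's algorithm (sort edges by weight, add if no cycle):
  Add (0,1) w=1
  Add (0,3) w=4
  Add (2,5) w=4
  Add (0,4) w=6
  Skip (1,4) w=6 (creates cycle)
  Add (2,4) w=7
  Skip (1,2) w=8 (creates cycle)
  Skip (0,5) w=15 (creates cycle)
MST weight = 22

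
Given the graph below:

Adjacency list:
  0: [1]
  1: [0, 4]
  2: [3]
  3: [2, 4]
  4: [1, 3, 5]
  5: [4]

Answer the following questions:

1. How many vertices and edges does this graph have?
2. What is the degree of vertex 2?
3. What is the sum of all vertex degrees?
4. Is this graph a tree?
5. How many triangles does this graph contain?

Count: 6 vertices, 5 edges.
Vertex 2 has neighbors [3], degree = 1.
Handshaking lemma: 2 * 5 = 10.
A graph is a tree iff it is connected and has exactly n-1 edges. This graph is connected (all 6 vertices in one component) and has 6-1 = 5 edges. It is a tree.
Number of triangles = 0.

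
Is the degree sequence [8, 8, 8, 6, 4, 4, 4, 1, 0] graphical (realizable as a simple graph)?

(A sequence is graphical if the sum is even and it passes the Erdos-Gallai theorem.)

Sum of degrees = 43. Sum is odd, so the sequence is NOT graphical.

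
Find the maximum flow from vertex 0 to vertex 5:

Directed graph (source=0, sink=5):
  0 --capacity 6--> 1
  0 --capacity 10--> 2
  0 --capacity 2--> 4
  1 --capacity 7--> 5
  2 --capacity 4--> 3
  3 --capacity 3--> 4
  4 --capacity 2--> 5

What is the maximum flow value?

Computing max flow:
  Flow on (0->1): 6/6
  Flow on (0->2): 2/10
  Flow on (1->5): 6/7
  Flow on (2->3): 2/4
  Flow on (3->4): 2/3
  Flow on (4->5): 2/2
Maximum flow = 8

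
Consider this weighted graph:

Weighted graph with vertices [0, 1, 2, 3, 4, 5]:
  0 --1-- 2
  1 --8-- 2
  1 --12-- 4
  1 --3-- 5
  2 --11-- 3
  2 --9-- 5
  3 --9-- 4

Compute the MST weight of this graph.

Applying Kruskal's algorithm (sort edges by weight, add if no cycle):
  Add (0,2) w=1
  Add (1,5) w=3
  Add (1,2) w=8
  Skip (2,5) w=9 (creates cycle)
  Add (3,4) w=9
  Add (2,3) w=11
  Skip (1,4) w=12 (creates cycle)
MST weight = 32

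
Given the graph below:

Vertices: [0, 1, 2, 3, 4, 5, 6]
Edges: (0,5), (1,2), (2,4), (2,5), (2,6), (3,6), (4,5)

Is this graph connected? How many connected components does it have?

Checking connectivity: the graph has 1 connected component(s).
All vertices are reachable from each other. The graph IS connected.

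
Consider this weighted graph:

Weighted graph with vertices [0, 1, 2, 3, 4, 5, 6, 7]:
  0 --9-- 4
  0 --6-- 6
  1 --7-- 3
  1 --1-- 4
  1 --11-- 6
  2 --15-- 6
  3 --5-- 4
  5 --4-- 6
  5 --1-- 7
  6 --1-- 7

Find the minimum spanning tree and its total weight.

Applying Kruskal's algorithm (sort edges by weight, add if no cycle):
  Add (1,4) w=1
  Add (5,7) w=1
  Add (6,7) w=1
  Skip (5,6) w=4 (creates cycle)
  Add (3,4) w=5
  Add (0,6) w=6
  Skip (1,3) w=7 (creates cycle)
  Add (0,4) w=9
  Skip (1,6) w=11 (creates cycle)
  Add (2,6) w=15
MST weight = 38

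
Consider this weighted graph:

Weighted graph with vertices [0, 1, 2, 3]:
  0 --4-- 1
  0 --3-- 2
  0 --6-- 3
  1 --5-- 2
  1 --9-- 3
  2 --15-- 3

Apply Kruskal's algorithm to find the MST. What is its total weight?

Applying Kruskal's algorithm (sort edges by weight, add if no cycle):
  Add (0,2) w=3
  Add (0,1) w=4
  Skip (1,2) w=5 (creates cycle)
  Add (0,3) w=6
  Skip (1,3) w=9 (creates cycle)
  Skip (2,3) w=15 (creates cycle)
MST weight = 13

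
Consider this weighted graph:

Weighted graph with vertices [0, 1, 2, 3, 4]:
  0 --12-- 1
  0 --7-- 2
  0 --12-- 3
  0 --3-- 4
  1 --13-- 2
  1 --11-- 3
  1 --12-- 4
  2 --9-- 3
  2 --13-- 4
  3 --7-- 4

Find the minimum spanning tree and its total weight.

Applying Kruskal's algorithm (sort edges by weight, add if no cycle):
  Add (0,4) w=3
  Add (0,2) w=7
  Add (3,4) w=7
  Skip (2,3) w=9 (creates cycle)
  Add (1,3) w=11
  Skip (0,3) w=12 (creates cycle)
  Skip (0,1) w=12 (creates cycle)
  Skip (1,4) w=12 (creates cycle)
  Skip (1,2) w=13 (creates cycle)
  Skip (2,4) w=13 (creates cycle)
MST weight = 28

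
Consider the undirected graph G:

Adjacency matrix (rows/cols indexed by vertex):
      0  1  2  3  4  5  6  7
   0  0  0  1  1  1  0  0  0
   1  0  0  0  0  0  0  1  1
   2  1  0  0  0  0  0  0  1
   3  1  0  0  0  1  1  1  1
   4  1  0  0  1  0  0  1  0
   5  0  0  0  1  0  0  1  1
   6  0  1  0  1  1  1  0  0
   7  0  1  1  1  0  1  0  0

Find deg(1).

Vertex 1 has neighbors [6, 7], so deg(1) = 2.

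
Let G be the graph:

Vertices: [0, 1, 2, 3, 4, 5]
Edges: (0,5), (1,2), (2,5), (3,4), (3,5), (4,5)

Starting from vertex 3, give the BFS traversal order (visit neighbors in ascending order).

BFS from vertex 3 (neighbors processed in ascending order):
Visit order: 3, 4, 5, 0, 2, 1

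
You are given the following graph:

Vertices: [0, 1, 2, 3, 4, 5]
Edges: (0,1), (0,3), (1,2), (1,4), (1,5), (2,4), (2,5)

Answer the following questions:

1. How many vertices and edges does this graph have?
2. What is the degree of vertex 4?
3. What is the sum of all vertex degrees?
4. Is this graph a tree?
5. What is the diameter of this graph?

Count: 6 vertices, 7 edges.
Vertex 4 has neighbors [1, 2], degree = 2.
Handshaking lemma: 2 * 7 = 14.
A tree on 6 vertices has 5 edges. This graph has 7 edges (2 extra). Not a tree.
Diameter (longest shortest path) = 3.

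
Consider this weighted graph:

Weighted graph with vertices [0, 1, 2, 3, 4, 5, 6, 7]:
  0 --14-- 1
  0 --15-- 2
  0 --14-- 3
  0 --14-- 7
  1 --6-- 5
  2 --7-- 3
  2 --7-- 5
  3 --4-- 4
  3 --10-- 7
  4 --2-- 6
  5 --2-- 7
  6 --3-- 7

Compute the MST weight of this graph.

Applying Kruskal's algorithm (sort edges by weight, add if no cycle):
  Add (4,6) w=2
  Add (5,7) w=2
  Add (6,7) w=3
  Add (3,4) w=4
  Add (1,5) w=6
  Add (2,5) w=7
  Skip (2,3) w=7 (creates cycle)
  Skip (3,7) w=10 (creates cycle)
  Add (0,7) w=14
  Skip (0,1) w=14 (creates cycle)
  Skip (0,3) w=14 (creates cycle)
  Skip (0,2) w=15 (creates cycle)
MST weight = 38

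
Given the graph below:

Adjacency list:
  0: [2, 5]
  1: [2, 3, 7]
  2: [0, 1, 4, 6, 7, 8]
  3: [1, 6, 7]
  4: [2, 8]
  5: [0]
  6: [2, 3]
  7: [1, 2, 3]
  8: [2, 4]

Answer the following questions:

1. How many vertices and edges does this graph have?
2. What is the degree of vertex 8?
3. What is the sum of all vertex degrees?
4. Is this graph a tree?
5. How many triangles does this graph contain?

Count: 9 vertices, 12 edges.
Vertex 8 has neighbors [2, 4], degree = 2.
Handshaking lemma: 2 * 12 = 24.
A tree on 9 vertices has 8 edges. This graph has 12 edges (4 extra). Not a tree.
Number of triangles = 3.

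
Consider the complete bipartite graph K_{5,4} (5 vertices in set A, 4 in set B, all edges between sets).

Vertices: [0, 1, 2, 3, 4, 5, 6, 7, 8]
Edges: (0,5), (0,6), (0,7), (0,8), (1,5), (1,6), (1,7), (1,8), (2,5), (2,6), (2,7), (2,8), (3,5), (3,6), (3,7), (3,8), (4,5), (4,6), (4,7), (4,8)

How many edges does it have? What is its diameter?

K_{5,4} has 5 * 4 = 20 edges.
Any vertex reaches any opposite-side vertex in 1 step; same-side vertices reach in 2 steps via any opposite-side vertex.
Diameter = 2.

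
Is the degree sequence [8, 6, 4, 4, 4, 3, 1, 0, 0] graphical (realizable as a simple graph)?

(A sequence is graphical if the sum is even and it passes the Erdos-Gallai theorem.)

Sum of degrees = 30. Sum is even but fails Erdos-Gallai. The sequence is NOT graphical.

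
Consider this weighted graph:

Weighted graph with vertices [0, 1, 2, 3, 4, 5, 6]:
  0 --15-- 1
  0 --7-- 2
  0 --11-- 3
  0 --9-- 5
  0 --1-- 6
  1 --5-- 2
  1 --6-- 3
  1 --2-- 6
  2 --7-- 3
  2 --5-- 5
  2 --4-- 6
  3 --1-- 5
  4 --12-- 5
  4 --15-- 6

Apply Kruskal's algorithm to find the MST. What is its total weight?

Applying Kruskal's algorithm (sort edges by weight, add if no cycle):
  Add (0,6) w=1
  Add (3,5) w=1
  Add (1,6) w=2
  Add (2,6) w=4
  Skip (1,2) w=5 (creates cycle)
  Add (2,5) w=5
  Skip (1,3) w=6 (creates cycle)
  Skip (0,2) w=7 (creates cycle)
  Skip (2,3) w=7 (creates cycle)
  Skip (0,5) w=9 (creates cycle)
  Skip (0,3) w=11 (creates cycle)
  Add (4,5) w=12
  Skip (0,1) w=15 (creates cycle)
  Skip (4,6) w=15 (creates cycle)
MST weight = 25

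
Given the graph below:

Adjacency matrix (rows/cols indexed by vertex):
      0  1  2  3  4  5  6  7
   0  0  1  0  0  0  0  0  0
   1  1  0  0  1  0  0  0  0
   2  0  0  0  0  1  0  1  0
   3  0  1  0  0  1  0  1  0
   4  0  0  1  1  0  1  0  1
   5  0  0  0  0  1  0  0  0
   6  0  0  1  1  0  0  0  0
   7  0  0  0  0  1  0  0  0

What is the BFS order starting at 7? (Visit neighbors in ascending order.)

BFS from vertex 7 (neighbors processed in ascending order):
Visit order: 7, 4, 2, 3, 5, 6, 1, 0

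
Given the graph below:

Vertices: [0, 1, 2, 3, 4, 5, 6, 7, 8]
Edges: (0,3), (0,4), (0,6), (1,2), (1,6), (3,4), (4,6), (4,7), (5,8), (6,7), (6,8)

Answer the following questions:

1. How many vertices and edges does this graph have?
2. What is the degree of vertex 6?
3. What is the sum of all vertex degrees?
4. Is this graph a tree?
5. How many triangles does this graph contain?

Count: 9 vertices, 11 edges.
Vertex 6 has neighbors [0, 1, 4, 7, 8], degree = 5.
Handshaking lemma: 2 * 11 = 22.
A tree on 9 vertices has 8 edges. This graph has 11 edges (3 extra). Not a tree.
Number of triangles = 3.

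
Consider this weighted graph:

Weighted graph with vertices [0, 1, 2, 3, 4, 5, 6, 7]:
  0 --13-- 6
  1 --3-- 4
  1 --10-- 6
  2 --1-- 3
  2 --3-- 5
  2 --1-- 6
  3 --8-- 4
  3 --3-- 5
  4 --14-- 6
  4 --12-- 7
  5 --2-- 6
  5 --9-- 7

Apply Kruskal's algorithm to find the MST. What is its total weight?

Applying Kruskal's algorithm (sort edges by weight, add if no cycle):
  Add (2,6) w=1
  Add (2,3) w=1
  Add (5,6) w=2
  Add (1,4) w=3
  Skip (2,5) w=3 (creates cycle)
  Skip (3,5) w=3 (creates cycle)
  Add (3,4) w=8
  Add (5,7) w=9
  Skip (1,6) w=10 (creates cycle)
  Skip (4,7) w=12 (creates cycle)
  Add (0,6) w=13
  Skip (4,6) w=14 (creates cycle)
MST weight = 37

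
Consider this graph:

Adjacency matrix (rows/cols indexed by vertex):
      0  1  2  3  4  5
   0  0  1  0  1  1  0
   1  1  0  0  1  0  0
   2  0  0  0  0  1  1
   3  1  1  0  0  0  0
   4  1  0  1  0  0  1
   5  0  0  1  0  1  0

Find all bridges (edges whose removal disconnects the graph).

A bridge is an edge whose removal increases the number of connected components.
Bridges found: (0,4)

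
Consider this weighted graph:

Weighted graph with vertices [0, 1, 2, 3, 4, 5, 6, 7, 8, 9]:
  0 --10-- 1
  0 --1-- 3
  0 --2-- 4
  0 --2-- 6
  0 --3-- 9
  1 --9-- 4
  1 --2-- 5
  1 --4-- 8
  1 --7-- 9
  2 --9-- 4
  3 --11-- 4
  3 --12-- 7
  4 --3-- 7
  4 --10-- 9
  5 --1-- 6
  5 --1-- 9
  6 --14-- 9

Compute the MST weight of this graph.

Applying Kruskal's algorithm (sort edges by weight, add if no cycle):
  Add (0,3) w=1
  Add (5,9) w=1
  Add (5,6) w=1
  Add (0,4) w=2
  Add (0,6) w=2
  Add (1,5) w=2
  Skip (0,9) w=3 (creates cycle)
  Add (4,7) w=3
  Add (1,8) w=4
  Skip (1,9) w=7 (creates cycle)
  Skip (1,4) w=9 (creates cycle)
  Add (2,4) w=9
  Skip (0,1) w=10 (creates cycle)
  Skip (4,9) w=10 (creates cycle)
  Skip (3,4) w=11 (creates cycle)
  Skip (3,7) w=12 (creates cycle)
  Skip (6,9) w=14 (creates cycle)
MST weight = 25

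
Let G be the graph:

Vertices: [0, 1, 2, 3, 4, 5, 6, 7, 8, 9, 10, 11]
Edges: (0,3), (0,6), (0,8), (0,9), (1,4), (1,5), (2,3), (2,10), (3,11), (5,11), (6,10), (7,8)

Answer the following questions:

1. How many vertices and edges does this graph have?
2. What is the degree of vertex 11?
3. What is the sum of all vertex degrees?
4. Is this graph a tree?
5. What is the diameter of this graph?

Count: 12 vertices, 12 edges.
Vertex 11 has neighbors [3, 5], degree = 2.
Handshaking lemma: 2 * 12 = 24.
A tree on 12 vertices has 11 edges. This graph has 12 edges (1 extra). Not a tree.
Diameter (longest shortest path) = 7.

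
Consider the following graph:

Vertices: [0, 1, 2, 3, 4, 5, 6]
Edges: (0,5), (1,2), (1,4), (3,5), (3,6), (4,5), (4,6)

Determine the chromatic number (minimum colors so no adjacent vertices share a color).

The graph has a maximum clique of size 2 (lower bound on chromatic number).
A valid 2-coloring: {0: 0, 1: 1, 2: 0, 3: 0, 4: 0, 5: 1, 6: 1}.
Chromatic number = 2.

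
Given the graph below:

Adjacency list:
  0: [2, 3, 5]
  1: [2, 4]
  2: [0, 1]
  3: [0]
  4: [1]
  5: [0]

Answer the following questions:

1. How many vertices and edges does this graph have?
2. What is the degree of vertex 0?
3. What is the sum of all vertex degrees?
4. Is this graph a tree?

Count: 6 vertices, 5 edges.
Vertex 0 has neighbors [2, 3, 5], degree = 3.
Handshaking lemma: 2 * 5 = 10.
A graph is a tree iff it is connected and has exactly n-1 edges. This graph is connected (all 6 vertices in one component) and has 6-1 = 5 edges. It is a tree.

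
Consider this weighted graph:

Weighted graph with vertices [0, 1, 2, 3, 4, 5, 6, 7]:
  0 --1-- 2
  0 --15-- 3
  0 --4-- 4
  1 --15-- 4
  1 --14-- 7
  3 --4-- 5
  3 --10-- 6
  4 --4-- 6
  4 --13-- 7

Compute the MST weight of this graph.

Applying Kruskal's algorithm (sort edges by weight, add if no cycle):
  Add (0,2) w=1
  Add (0,4) w=4
  Add (3,5) w=4
  Add (4,6) w=4
  Add (3,6) w=10
  Add (4,7) w=13
  Add (1,7) w=14
  Skip (0,3) w=15 (creates cycle)
  Skip (1,4) w=15 (creates cycle)
MST weight = 50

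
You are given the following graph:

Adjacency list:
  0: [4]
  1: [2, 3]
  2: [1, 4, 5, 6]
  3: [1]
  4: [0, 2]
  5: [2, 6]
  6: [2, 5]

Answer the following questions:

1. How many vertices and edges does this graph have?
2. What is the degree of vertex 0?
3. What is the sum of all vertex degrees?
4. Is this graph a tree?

Count: 7 vertices, 7 edges.
Vertex 0 has neighbors [4], degree = 1.
Handshaking lemma: 2 * 7 = 14.
A tree on 7 vertices has 6 edges. This graph has 7 edges (1 extra). Not a tree.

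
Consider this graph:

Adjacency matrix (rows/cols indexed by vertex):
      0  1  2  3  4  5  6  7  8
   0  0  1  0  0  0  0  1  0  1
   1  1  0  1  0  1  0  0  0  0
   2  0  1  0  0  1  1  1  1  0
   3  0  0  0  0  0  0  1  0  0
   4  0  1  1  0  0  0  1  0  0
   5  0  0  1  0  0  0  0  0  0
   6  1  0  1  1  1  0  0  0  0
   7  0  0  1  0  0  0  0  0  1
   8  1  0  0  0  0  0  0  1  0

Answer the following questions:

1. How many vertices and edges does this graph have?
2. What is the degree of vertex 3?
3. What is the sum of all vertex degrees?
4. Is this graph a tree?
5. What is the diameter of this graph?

Count: 9 vertices, 12 edges.
Vertex 3 has neighbors [6], degree = 1.
Handshaking lemma: 2 * 12 = 24.
A tree on 9 vertices has 8 edges. This graph has 12 edges (4 extra). Not a tree.
Diameter (longest shortest path) = 3.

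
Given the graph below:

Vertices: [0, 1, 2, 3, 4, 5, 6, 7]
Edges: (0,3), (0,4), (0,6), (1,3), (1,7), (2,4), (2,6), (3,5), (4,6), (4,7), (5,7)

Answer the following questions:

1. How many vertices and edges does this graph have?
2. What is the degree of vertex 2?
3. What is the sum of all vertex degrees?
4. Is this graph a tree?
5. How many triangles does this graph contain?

Count: 8 vertices, 11 edges.
Vertex 2 has neighbors [4, 6], degree = 2.
Handshaking lemma: 2 * 11 = 22.
A tree on 8 vertices has 7 edges. This graph has 11 edges (4 extra). Not a tree.
Number of triangles = 2.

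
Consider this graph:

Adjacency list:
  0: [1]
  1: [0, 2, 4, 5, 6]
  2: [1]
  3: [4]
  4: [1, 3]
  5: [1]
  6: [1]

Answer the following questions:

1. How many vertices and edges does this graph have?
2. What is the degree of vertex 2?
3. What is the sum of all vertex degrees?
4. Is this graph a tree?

Count: 7 vertices, 6 edges.
Vertex 2 has neighbors [1], degree = 1.
Handshaking lemma: 2 * 6 = 12.
A graph is a tree iff it is connected and has exactly n-1 edges. This graph is connected (all 7 vertices in one component) and has 7-1 = 6 edges. It is a tree.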